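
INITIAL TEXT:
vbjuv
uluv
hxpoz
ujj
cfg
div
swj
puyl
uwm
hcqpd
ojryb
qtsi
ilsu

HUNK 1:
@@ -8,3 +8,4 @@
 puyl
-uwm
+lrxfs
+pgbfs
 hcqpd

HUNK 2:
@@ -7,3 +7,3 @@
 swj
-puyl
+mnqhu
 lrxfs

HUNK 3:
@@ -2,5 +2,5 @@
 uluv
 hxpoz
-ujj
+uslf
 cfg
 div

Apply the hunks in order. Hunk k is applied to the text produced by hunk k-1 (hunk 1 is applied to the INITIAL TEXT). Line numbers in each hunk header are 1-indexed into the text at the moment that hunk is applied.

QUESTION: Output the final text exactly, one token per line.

Answer: vbjuv
uluv
hxpoz
uslf
cfg
div
swj
mnqhu
lrxfs
pgbfs
hcqpd
ojryb
qtsi
ilsu

Derivation:
Hunk 1: at line 8 remove [uwm] add [lrxfs,pgbfs] -> 14 lines: vbjuv uluv hxpoz ujj cfg div swj puyl lrxfs pgbfs hcqpd ojryb qtsi ilsu
Hunk 2: at line 7 remove [puyl] add [mnqhu] -> 14 lines: vbjuv uluv hxpoz ujj cfg div swj mnqhu lrxfs pgbfs hcqpd ojryb qtsi ilsu
Hunk 3: at line 2 remove [ujj] add [uslf] -> 14 lines: vbjuv uluv hxpoz uslf cfg div swj mnqhu lrxfs pgbfs hcqpd ojryb qtsi ilsu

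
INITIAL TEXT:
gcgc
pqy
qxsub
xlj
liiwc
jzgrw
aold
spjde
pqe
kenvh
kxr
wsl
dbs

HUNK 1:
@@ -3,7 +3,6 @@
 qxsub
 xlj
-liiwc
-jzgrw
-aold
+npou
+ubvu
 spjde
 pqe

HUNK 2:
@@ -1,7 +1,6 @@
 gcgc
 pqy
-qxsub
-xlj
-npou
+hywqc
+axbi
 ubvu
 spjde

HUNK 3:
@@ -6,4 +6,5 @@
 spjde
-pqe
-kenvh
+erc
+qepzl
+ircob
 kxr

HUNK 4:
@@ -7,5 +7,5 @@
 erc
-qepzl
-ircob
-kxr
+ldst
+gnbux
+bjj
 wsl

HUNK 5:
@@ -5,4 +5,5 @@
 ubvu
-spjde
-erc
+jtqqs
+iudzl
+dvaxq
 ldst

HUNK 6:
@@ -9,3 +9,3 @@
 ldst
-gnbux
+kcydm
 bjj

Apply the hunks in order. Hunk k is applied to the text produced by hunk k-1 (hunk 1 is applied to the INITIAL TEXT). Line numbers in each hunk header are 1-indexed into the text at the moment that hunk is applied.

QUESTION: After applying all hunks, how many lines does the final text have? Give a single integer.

Answer: 13

Derivation:
Hunk 1: at line 3 remove [liiwc,jzgrw,aold] add [npou,ubvu] -> 12 lines: gcgc pqy qxsub xlj npou ubvu spjde pqe kenvh kxr wsl dbs
Hunk 2: at line 1 remove [qxsub,xlj,npou] add [hywqc,axbi] -> 11 lines: gcgc pqy hywqc axbi ubvu spjde pqe kenvh kxr wsl dbs
Hunk 3: at line 6 remove [pqe,kenvh] add [erc,qepzl,ircob] -> 12 lines: gcgc pqy hywqc axbi ubvu spjde erc qepzl ircob kxr wsl dbs
Hunk 4: at line 7 remove [qepzl,ircob,kxr] add [ldst,gnbux,bjj] -> 12 lines: gcgc pqy hywqc axbi ubvu spjde erc ldst gnbux bjj wsl dbs
Hunk 5: at line 5 remove [spjde,erc] add [jtqqs,iudzl,dvaxq] -> 13 lines: gcgc pqy hywqc axbi ubvu jtqqs iudzl dvaxq ldst gnbux bjj wsl dbs
Hunk 6: at line 9 remove [gnbux] add [kcydm] -> 13 lines: gcgc pqy hywqc axbi ubvu jtqqs iudzl dvaxq ldst kcydm bjj wsl dbs
Final line count: 13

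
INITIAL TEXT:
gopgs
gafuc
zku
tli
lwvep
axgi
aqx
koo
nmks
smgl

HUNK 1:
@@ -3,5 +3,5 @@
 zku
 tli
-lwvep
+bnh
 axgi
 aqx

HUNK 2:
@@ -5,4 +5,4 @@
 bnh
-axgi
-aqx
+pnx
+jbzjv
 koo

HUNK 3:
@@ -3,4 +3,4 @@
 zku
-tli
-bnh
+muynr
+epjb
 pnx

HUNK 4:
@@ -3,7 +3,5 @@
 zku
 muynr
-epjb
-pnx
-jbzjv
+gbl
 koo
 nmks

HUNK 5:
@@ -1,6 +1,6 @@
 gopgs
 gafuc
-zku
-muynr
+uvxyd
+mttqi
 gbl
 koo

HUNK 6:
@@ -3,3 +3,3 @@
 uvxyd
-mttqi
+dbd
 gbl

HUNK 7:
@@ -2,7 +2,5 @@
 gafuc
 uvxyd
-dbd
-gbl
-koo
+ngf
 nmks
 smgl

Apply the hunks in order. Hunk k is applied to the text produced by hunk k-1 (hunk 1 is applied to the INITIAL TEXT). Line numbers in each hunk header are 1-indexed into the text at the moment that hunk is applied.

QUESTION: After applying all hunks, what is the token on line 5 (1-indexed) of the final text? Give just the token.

Hunk 1: at line 3 remove [lwvep] add [bnh] -> 10 lines: gopgs gafuc zku tli bnh axgi aqx koo nmks smgl
Hunk 2: at line 5 remove [axgi,aqx] add [pnx,jbzjv] -> 10 lines: gopgs gafuc zku tli bnh pnx jbzjv koo nmks smgl
Hunk 3: at line 3 remove [tli,bnh] add [muynr,epjb] -> 10 lines: gopgs gafuc zku muynr epjb pnx jbzjv koo nmks smgl
Hunk 4: at line 3 remove [epjb,pnx,jbzjv] add [gbl] -> 8 lines: gopgs gafuc zku muynr gbl koo nmks smgl
Hunk 5: at line 1 remove [zku,muynr] add [uvxyd,mttqi] -> 8 lines: gopgs gafuc uvxyd mttqi gbl koo nmks smgl
Hunk 6: at line 3 remove [mttqi] add [dbd] -> 8 lines: gopgs gafuc uvxyd dbd gbl koo nmks smgl
Hunk 7: at line 2 remove [dbd,gbl,koo] add [ngf] -> 6 lines: gopgs gafuc uvxyd ngf nmks smgl
Final line 5: nmks

Answer: nmks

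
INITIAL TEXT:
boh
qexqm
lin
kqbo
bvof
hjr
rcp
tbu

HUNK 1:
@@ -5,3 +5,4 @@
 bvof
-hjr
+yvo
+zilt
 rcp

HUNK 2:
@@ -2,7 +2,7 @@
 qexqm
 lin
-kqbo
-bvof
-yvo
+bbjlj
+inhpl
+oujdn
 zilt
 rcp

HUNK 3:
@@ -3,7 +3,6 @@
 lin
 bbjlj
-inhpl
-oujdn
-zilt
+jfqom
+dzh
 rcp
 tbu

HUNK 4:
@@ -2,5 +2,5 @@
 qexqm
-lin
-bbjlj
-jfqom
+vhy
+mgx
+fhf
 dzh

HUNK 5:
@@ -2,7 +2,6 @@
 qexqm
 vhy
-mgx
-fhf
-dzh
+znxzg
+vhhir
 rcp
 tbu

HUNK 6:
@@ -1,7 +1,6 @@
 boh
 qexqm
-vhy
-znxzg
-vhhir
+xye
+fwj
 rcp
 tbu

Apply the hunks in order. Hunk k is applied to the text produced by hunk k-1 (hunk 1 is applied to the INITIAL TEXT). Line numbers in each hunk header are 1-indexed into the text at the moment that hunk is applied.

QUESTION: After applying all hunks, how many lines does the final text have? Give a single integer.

Answer: 6

Derivation:
Hunk 1: at line 5 remove [hjr] add [yvo,zilt] -> 9 lines: boh qexqm lin kqbo bvof yvo zilt rcp tbu
Hunk 2: at line 2 remove [kqbo,bvof,yvo] add [bbjlj,inhpl,oujdn] -> 9 lines: boh qexqm lin bbjlj inhpl oujdn zilt rcp tbu
Hunk 3: at line 3 remove [inhpl,oujdn,zilt] add [jfqom,dzh] -> 8 lines: boh qexqm lin bbjlj jfqom dzh rcp tbu
Hunk 4: at line 2 remove [lin,bbjlj,jfqom] add [vhy,mgx,fhf] -> 8 lines: boh qexqm vhy mgx fhf dzh rcp tbu
Hunk 5: at line 2 remove [mgx,fhf,dzh] add [znxzg,vhhir] -> 7 lines: boh qexqm vhy znxzg vhhir rcp tbu
Hunk 6: at line 1 remove [vhy,znxzg,vhhir] add [xye,fwj] -> 6 lines: boh qexqm xye fwj rcp tbu
Final line count: 6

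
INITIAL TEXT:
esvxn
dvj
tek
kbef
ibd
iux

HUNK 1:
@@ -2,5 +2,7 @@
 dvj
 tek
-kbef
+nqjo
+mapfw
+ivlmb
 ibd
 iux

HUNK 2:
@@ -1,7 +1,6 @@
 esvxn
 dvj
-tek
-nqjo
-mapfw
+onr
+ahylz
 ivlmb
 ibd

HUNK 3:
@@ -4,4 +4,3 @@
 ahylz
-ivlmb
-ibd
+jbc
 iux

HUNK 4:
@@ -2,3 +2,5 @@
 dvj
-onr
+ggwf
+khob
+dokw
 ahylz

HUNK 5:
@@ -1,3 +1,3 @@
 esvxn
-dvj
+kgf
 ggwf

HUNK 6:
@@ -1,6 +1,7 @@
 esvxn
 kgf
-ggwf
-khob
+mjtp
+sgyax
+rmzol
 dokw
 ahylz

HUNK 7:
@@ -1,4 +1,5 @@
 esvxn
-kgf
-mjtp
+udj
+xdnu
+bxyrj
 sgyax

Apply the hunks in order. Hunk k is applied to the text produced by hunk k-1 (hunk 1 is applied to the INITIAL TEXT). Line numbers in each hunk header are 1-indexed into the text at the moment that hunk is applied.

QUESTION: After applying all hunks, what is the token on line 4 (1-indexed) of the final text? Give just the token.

Answer: bxyrj

Derivation:
Hunk 1: at line 2 remove [kbef] add [nqjo,mapfw,ivlmb] -> 8 lines: esvxn dvj tek nqjo mapfw ivlmb ibd iux
Hunk 2: at line 1 remove [tek,nqjo,mapfw] add [onr,ahylz] -> 7 lines: esvxn dvj onr ahylz ivlmb ibd iux
Hunk 3: at line 4 remove [ivlmb,ibd] add [jbc] -> 6 lines: esvxn dvj onr ahylz jbc iux
Hunk 4: at line 2 remove [onr] add [ggwf,khob,dokw] -> 8 lines: esvxn dvj ggwf khob dokw ahylz jbc iux
Hunk 5: at line 1 remove [dvj] add [kgf] -> 8 lines: esvxn kgf ggwf khob dokw ahylz jbc iux
Hunk 6: at line 1 remove [ggwf,khob] add [mjtp,sgyax,rmzol] -> 9 lines: esvxn kgf mjtp sgyax rmzol dokw ahylz jbc iux
Hunk 7: at line 1 remove [kgf,mjtp] add [udj,xdnu,bxyrj] -> 10 lines: esvxn udj xdnu bxyrj sgyax rmzol dokw ahylz jbc iux
Final line 4: bxyrj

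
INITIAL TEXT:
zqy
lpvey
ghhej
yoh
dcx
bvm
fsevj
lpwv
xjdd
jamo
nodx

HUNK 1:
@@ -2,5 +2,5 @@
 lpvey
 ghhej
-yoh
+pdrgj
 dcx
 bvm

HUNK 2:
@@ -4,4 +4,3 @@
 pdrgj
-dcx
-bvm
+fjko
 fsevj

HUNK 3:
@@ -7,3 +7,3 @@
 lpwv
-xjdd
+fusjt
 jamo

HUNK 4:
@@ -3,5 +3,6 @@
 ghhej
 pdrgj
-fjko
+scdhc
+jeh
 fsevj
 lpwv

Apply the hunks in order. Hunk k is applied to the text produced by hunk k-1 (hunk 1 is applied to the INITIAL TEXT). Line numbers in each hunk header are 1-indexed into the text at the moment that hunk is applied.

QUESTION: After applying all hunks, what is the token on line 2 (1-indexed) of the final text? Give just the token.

Answer: lpvey

Derivation:
Hunk 1: at line 2 remove [yoh] add [pdrgj] -> 11 lines: zqy lpvey ghhej pdrgj dcx bvm fsevj lpwv xjdd jamo nodx
Hunk 2: at line 4 remove [dcx,bvm] add [fjko] -> 10 lines: zqy lpvey ghhej pdrgj fjko fsevj lpwv xjdd jamo nodx
Hunk 3: at line 7 remove [xjdd] add [fusjt] -> 10 lines: zqy lpvey ghhej pdrgj fjko fsevj lpwv fusjt jamo nodx
Hunk 4: at line 3 remove [fjko] add [scdhc,jeh] -> 11 lines: zqy lpvey ghhej pdrgj scdhc jeh fsevj lpwv fusjt jamo nodx
Final line 2: lpvey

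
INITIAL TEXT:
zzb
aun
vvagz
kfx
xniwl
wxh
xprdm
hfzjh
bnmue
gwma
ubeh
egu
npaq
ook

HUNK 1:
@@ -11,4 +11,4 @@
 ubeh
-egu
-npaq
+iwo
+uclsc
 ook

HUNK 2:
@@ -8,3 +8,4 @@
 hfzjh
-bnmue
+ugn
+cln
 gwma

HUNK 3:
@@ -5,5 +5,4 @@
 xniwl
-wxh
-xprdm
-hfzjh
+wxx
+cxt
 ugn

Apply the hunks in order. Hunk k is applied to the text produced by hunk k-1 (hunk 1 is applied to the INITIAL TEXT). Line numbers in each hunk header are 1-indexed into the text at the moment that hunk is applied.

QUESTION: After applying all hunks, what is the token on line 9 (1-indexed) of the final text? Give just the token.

Hunk 1: at line 11 remove [egu,npaq] add [iwo,uclsc] -> 14 lines: zzb aun vvagz kfx xniwl wxh xprdm hfzjh bnmue gwma ubeh iwo uclsc ook
Hunk 2: at line 8 remove [bnmue] add [ugn,cln] -> 15 lines: zzb aun vvagz kfx xniwl wxh xprdm hfzjh ugn cln gwma ubeh iwo uclsc ook
Hunk 3: at line 5 remove [wxh,xprdm,hfzjh] add [wxx,cxt] -> 14 lines: zzb aun vvagz kfx xniwl wxx cxt ugn cln gwma ubeh iwo uclsc ook
Final line 9: cln

Answer: cln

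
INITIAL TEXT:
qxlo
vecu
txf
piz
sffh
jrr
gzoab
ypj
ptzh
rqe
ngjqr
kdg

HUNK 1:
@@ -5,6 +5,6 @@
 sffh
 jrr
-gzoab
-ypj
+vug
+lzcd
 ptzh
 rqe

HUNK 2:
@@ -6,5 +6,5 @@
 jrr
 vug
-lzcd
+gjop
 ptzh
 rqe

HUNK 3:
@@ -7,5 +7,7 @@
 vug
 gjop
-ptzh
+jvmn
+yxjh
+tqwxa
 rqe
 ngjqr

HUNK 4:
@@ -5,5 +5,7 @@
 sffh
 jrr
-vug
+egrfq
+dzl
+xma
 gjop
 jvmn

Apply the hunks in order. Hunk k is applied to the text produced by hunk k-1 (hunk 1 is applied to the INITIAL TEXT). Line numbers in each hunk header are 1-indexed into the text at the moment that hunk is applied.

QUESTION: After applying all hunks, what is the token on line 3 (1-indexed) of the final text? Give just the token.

Answer: txf

Derivation:
Hunk 1: at line 5 remove [gzoab,ypj] add [vug,lzcd] -> 12 lines: qxlo vecu txf piz sffh jrr vug lzcd ptzh rqe ngjqr kdg
Hunk 2: at line 6 remove [lzcd] add [gjop] -> 12 lines: qxlo vecu txf piz sffh jrr vug gjop ptzh rqe ngjqr kdg
Hunk 3: at line 7 remove [ptzh] add [jvmn,yxjh,tqwxa] -> 14 lines: qxlo vecu txf piz sffh jrr vug gjop jvmn yxjh tqwxa rqe ngjqr kdg
Hunk 4: at line 5 remove [vug] add [egrfq,dzl,xma] -> 16 lines: qxlo vecu txf piz sffh jrr egrfq dzl xma gjop jvmn yxjh tqwxa rqe ngjqr kdg
Final line 3: txf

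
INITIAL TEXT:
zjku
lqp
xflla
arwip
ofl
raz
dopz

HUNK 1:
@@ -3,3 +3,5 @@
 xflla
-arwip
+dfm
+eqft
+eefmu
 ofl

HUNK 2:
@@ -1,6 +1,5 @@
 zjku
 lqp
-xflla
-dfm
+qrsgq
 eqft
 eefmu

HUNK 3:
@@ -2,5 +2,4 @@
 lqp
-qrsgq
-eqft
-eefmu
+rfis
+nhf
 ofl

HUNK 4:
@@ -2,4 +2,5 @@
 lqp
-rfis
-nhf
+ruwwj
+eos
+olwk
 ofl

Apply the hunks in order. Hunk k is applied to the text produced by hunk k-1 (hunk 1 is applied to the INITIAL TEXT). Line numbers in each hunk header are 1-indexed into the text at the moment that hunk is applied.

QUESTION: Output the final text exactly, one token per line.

Hunk 1: at line 3 remove [arwip] add [dfm,eqft,eefmu] -> 9 lines: zjku lqp xflla dfm eqft eefmu ofl raz dopz
Hunk 2: at line 1 remove [xflla,dfm] add [qrsgq] -> 8 lines: zjku lqp qrsgq eqft eefmu ofl raz dopz
Hunk 3: at line 2 remove [qrsgq,eqft,eefmu] add [rfis,nhf] -> 7 lines: zjku lqp rfis nhf ofl raz dopz
Hunk 4: at line 2 remove [rfis,nhf] add [ruwwj,eos,olwk] -> 8 lines: zjku lqp ruwwj eos olwk ofl raz dopz

Answer: zjku
lqp
ruwwj
eos
olwk
ofl
raz
dopz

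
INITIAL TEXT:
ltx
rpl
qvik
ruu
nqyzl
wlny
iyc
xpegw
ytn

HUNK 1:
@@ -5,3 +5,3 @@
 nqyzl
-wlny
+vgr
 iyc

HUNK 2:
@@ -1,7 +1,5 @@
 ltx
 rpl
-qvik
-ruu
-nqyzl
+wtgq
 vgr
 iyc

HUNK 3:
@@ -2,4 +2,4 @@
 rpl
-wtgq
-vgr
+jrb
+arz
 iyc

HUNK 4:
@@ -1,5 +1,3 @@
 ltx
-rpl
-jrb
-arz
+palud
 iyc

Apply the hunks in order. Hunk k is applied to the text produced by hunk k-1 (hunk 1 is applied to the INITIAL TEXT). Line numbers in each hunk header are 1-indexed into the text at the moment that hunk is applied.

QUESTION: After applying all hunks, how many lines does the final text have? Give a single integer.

Answer: 5

Derivation:
Hunk 1: at line 5 remove [wlny] add [vgr] -> 9 lines: ltx rpl qvik ruu nqyzl vgr iyc xpegw ytn
Hunk 2: at line 1 remove [qvik,ruu,nqyzl] add [wtgq] -> 7 lines: ltx rpl wtgq vgr iyc xpegw ytn
Hunk 3: at line 2 remove [wtgq,vgr] add [jrb,arz] -> 7 lines: ltx rpl jrb arz iyc xpegw ytn
Hunk 4: at line 1 remove [rpl,jrb,arz] add [palud] -> 5 lines: ltx palud iyc xpegw ytn
Final line count: 5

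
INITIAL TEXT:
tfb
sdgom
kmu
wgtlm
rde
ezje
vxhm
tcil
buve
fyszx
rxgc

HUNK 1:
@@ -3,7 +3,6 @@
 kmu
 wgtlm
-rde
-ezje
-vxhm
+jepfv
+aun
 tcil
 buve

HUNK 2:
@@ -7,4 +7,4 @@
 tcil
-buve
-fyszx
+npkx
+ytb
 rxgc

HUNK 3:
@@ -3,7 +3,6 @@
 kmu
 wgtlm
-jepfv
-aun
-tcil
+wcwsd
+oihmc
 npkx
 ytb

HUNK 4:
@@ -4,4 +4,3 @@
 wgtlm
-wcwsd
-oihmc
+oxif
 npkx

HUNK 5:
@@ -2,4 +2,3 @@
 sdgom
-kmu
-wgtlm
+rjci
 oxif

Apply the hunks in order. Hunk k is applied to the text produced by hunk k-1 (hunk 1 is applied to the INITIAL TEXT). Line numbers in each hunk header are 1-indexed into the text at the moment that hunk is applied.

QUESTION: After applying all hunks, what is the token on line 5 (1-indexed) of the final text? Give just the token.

Answer: npkx

Derivation:
Hunk 1: at line 3 remove [rde,ezje,vxhm] add [jepfv,aun] -> 10 lines: tfb sdgom kmu wgtlm jepfv aun tcil buve fyszx rxgc
Hunk 2: at line 7 remove [buve,fyszx] add [npkx,ytb] -> 10 lines: tfb sdgom kmu wgtlm jepfv aun tcil npkx ytb rxgc
Hunk 3: at line 3 remove [jepfv,aun,tcil] add [wcwsd,oihmc] -> 9 lines: tfb sdgom kmu wgtlm wcwsd oihmc npkx ytb rxgc
Hunk 4: at line 4 remove [wcwsd,oihmc] add [oxif] -> 8 lines: tfb sdgom kmu wgtlm oxif npkx ytb rxgc
Hunk 5: at line 2 remove [kmu,wgtlm] add [rjci] -> 7 lines: tfb sdgom rjci oxif npkx ytb rxgc
Final line 5: npkx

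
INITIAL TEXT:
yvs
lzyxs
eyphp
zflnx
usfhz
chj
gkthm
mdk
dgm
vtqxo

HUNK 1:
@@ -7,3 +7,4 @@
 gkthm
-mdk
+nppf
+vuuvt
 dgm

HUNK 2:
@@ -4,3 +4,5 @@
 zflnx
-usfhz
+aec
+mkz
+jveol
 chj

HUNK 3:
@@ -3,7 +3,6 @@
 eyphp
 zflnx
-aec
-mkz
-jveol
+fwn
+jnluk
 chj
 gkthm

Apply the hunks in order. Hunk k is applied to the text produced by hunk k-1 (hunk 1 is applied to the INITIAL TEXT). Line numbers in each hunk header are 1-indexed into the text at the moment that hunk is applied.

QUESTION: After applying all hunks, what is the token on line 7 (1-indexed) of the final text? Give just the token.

Hunk 1: at line 7 remove [mdk] add [nppf,vuuvt] -> 11 lines: yvs lzyxs eyphp zflnx usfhz chj gkthm nppf vuuvt dgm vtqxo
Hunk 2: at line 4 remove [usfhz] add [aec,mkz,jveol] -> 13 lines: yvs lzyxs eyphp zflnx aec mkz jveol chj gkthm nppf vuuvt dgm vtqxo
Hunk 3: at line 3 remove [aec,mkz,jveol] add [fwn,jnluk] -> 12 lines: yvs lzyxs eyphp zflnx fwn jnluk chj gkthm nppf vuuvt dgm vtqxo
Final line 7: chj

Answer: chj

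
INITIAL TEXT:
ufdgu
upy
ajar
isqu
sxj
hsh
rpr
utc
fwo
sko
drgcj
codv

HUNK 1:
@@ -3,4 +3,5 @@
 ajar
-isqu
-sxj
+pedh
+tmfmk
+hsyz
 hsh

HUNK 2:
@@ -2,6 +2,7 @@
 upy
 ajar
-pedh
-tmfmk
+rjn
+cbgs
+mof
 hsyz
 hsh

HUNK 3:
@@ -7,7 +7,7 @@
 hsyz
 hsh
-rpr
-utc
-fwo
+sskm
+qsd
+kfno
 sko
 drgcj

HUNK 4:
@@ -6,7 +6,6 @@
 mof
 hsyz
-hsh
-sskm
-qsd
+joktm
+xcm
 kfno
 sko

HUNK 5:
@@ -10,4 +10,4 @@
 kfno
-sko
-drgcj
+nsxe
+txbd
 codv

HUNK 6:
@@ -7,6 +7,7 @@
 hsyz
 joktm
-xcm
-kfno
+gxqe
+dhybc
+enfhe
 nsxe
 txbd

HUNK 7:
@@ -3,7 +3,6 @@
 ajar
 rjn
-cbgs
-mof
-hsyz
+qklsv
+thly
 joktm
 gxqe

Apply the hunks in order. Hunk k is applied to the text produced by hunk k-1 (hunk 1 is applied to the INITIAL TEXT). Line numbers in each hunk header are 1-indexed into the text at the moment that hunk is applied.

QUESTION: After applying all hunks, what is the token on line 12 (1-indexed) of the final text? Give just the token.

Answer: txbd

Derivation:
Hunk 1: at line 3 remove [isqu,sxj] add [pedh,tmfmk,hsyz] -> 13 lines: ufdgu upy ajar pedh tmfmk hsyz hsh rpr utc fwo sko drgcj codv
Hunk 2: at line 2 remove [pedh,tmfmk] add [rjn,cbgs,mof] -> 14 lines: ufdgu upy ajar rjn cbgs mof hsyz hsh rpr utc fwo sko drgcj codv
Hunk 3: at line 7 remove [rpr,utc,fwo] add [sskm,qsd,kfno] -> 14 lines: ufdgu upy ajar rjn cbgs mof hsyz hsh sskm qsd kfno sko drgcj codv
Hunk 4: at line 6 remove [hsh,sskm,qsd] add [joktm,xcm] -> 13 lines: ufdgu upy ajar rjn cbgs mof hsyz joktm xcm kfno sko drgcj codv
Hunk 5: at line 10 remove [sko,drgcj] add [nsxe,txbd] -> 13 lines: ufdgu upy ajar rjn cbgs mof hsyz joktm xcm kfno nsxe txbd codv
Hunk 6: at line 7 remove [xcm,kfno] add [gxqe,dhybc,enfhe] -> 14 lines: ufdgu upy ajar rjn cbgs mof hsyz joktm gxqe dhybc enfhe nsxe txbd codv
Hunk 7: at line 3 remove [cbgs,mof,hsyz] add [qklsv,thly] -> 13 lines: ufdgu upy ajar rjn qklsv thly joktm gxqe dhybc enfhe nsxe txbd codv
Final line 12: txbd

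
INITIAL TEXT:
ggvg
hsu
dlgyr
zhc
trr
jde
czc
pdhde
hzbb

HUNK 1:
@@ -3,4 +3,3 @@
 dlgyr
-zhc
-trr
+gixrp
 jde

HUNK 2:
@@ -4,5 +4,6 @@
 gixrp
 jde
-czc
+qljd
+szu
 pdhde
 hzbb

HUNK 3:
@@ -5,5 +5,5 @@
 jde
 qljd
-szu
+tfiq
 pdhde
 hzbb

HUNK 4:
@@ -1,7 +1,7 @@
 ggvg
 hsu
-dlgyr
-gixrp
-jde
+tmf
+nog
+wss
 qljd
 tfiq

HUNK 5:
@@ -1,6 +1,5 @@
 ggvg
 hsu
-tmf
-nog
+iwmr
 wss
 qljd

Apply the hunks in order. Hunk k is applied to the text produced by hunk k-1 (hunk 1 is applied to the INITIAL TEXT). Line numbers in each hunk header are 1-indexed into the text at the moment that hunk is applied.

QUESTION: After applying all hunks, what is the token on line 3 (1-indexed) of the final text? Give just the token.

Hunk 1: at line 3 remove [zhc,trr] add [gixrp] -> 8 lines: ggvg hsu dlgyr gixrp jde czc pdhde hzbb
Hunk 2: at line 4 remove [czc] add [qljd,szu] -> 9 lines: ggvg hsu dlgyr gixrp jde qljd szu pdhde hzbb
Hunk 3: at line 5 remove [szu] add [tfiq] -> 9 lines: ggvg hsu dlgyr gixrp jde qljd tfiq pdhde hzbb
Hunk 4: at line 1 remove [dlgyr,gixrp,jde] add [tmf,nog,wss] -> 9 lines: ggvg hsu tmf nog wss qljd tfiq pdhde hzbb
Hunk 5: at line 1 remove [tmf,nog] add [iwmr] -> 8 lines: ggvg hsu iwmr wss qljd tfiq pdhde hzbb
Final line 3: iwmr

Answer: iwmr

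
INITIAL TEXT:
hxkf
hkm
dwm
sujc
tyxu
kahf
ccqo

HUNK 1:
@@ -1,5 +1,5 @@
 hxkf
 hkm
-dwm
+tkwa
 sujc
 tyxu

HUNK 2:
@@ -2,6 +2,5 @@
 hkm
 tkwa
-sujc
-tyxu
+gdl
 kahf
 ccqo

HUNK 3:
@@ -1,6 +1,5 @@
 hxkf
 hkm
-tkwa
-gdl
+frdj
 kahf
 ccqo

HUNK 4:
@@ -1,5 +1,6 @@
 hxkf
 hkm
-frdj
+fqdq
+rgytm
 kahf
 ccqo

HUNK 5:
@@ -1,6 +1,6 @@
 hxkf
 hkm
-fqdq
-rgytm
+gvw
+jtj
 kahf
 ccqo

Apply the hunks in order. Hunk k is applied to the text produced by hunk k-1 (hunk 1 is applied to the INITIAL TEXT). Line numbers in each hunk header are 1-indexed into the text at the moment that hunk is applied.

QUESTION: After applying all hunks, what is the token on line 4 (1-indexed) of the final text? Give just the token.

Answer: jtj

Derivation:
Hunk 1: at line 1 remove [dwm] add [tkwa] -> 7 lines: hxkf hkm tkwa sujc tyxu kahf ccqo
Hunk 2: at line 2 remove [sujc,tyxu] add [gdl] -> 6 lines: hxkf hkm tkwa gdl kahf ccqo
Hunk 3: at line 1 remove [tkwa,gdl] add [frdj] -> 5 lines: hxkf hkm frdj kahf ccqo
Hunk 4: at line 1 remove [frdj] add [fqdq,rgytm] -> 6 lines: hxkf hkm fqdq rgytm kahf ccqo
Hunk 5: at line 1 remove [fqdq,rgytm] add [gvw,jtj] -> 6 lines: hxkf hkm gvw jtj kahf ccqo
Final line 4: jtj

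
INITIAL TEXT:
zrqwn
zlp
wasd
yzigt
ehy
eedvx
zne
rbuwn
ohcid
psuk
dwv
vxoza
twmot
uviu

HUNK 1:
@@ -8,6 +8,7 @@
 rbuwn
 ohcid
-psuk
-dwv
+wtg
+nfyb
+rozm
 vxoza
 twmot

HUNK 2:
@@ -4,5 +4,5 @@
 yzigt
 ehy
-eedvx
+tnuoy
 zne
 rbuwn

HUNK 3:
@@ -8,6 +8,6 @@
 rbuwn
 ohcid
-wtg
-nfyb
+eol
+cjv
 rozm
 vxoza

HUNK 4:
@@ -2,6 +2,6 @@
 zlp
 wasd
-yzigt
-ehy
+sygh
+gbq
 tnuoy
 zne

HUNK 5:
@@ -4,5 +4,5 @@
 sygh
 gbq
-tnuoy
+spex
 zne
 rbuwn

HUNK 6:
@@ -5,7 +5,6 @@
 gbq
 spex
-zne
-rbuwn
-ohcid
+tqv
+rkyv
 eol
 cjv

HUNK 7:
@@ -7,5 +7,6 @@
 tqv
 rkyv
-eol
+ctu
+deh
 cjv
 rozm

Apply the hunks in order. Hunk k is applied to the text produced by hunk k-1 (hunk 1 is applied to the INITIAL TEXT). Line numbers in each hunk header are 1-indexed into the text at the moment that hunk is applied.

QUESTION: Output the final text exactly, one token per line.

Answer: zrqwn
zlp
wasd
sygh
gbq
spex
tqv
rkyv
ctu
deh
cjv
rozm
vxoza
twmot
uviu

Derivation:
Hunk 1: at line 8 remove [psuk,dwv] add [wtg,nfyb,rozm] -> 15 lines: zrqwn zlp wasd yzigt ehy eedvx zne rbuwn ohcid wtg nfyb rozm vxoza twmot uviu
Hunk 2: at line 4 remove [eedvx] add [tnuoy] -> 15 lines: zrqwn zlp wasd yzigt ehy tnuoy zne rbuwn ohcid wtg nfyb rozm vxoza twmot uviu
Hunk 3: at line 8 remove [wtg,nfyb] add [eol,cjv] -> 15 lines: zrqwn zlp wasd yzigt ehy tnuoy zne rbuwn ohcid eol cjv rozm vxoza twmot uviu
Hunk 4: at line 2 remove [yzigt,ehy] add [sygh,gbq] -> 15 lines: zrqwn zlp wasd sygh gbq tnuoy zne rbuwn ohcid eol cjv rozm vxoza twmot uviu
Hunk 5: at line 4 remove [tnuoy] add [spex] -> 15 lines: zrqwn zlp wasd sygh gbq spex zne rbuwn ohcid eol cjv rozm vxoza twmot uviu
Hunk 6: at line 5 remove [zne,rbuwn,ohcid] add [tqv,rkyv] -> 14 lines: zrqwn zlp wasd sygh gbq spex tqv rkyv eol cjv rozm vxoza twmot uviu
Hunk 7: at line 7 remove [eol] add [ctu,deh] -> 15 lines: zrqwn zlp wasd sygh gbq spex tqv rkyv ctu deh cjv rozm vxoza twmot uviu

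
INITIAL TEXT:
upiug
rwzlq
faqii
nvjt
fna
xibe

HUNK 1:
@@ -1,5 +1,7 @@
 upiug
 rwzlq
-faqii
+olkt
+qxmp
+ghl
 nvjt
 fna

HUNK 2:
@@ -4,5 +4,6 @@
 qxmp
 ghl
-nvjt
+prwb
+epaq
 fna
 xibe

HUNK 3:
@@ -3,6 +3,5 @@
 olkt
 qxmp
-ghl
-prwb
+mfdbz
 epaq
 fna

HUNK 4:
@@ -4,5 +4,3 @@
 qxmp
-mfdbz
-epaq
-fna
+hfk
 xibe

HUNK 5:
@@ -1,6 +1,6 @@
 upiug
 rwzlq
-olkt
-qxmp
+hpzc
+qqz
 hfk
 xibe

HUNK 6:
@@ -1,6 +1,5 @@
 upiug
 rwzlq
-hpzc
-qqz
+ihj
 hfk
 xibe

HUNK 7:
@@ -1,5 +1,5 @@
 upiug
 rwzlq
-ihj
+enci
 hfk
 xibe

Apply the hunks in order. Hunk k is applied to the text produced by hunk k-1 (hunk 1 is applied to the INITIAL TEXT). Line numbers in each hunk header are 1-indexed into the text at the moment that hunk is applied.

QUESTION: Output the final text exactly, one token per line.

Answer: upiug
rwzlq
enci
hfk
xibe

Derivation:
Hunk 1: at line 1 remove [faqii] add [olkt,qxmp,ghl] -> 8 lines: upiug rwzlq olkt qxmp ghl nvjt fna xibe
Hunk 2: at line 4 remove [nvjt] add [prwb,epaq] -> 9 lines: upiug rwzlq olkt qxmp ghl prwb epaq fna xibe
Hunk 3: at line 3 remove [ghl,prwb] add [mfdbz] -> 8 lines: upiug rwzlq olkt qxmp mfdbz epaq fna xibe
Hunk 4: at line 4 remove [mfdbz,epaq,fna] add [hfk] -> 6 lines: upiug rwzlq olkt qxmp hfk xibe
Hunk 5: at line 1 remove [olkt,qxmp] add [hpzc,qqz] -> 6 lines: upiug rwzlq hpzc qqz hfk xibe
Hunk 6: at line 1 remove [hpzc,qqz] add [ihj] -> 5 lines: upiug rwzlq ihj hfk xibe
Hunk 7: at line 1 remove [ihj] add [enci] -> 5 lines: upiug rwzlq enci hfk xibe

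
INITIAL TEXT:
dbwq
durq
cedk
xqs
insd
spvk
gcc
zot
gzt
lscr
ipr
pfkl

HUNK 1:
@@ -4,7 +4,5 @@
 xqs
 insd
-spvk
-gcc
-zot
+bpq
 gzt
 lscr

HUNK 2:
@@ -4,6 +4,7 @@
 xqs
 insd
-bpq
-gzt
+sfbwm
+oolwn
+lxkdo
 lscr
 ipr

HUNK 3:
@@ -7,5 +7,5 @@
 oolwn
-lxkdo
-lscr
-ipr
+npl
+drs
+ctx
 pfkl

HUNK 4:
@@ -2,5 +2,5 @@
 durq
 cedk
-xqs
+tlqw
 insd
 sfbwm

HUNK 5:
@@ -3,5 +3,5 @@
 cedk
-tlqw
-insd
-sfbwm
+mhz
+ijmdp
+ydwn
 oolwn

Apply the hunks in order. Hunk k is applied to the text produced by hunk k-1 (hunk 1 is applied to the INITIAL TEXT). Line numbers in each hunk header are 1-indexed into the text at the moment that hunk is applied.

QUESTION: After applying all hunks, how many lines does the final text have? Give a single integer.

Answer: 11

Derivation:
Hunk 1: at line 4 remove [spvk,gcc,zot] add [bpq] -> 10 lines: dbwq durq cedk xqs insd bpq gzt lscr ipr pfkl
Hunk 2: at line 4 remove [bpq,gzt] add [sfbwm,oolwn,lxkdo] -> 11 lines: dbwq durq cedk xqs insd sfbwm oolwn lxkdo lscr ipr pfkl
Hunk 3: at line 7 remove [lxkdo,lscr,ipr] add [npl,drs,ctx] -> 11 lines: dbwq durq cedk xqs insd sfbwm oolwn npl drs ctx pfkl
Hunk 4: at line 2 remove [xqs] add [tlqw] -> 11 lines: dbwq durq cedk tlqw insd sfbwm oolwn npl drs ctx pfkl
Hunk 5: at line 3 remove [tlqw,insd,sfbwm] add [mhz,ijmdp,ydwn] -> 11 lines: dbwq durq cedk mhz ijmdp ydwn oolwn npl drs ctx pfkl
Final line count: 11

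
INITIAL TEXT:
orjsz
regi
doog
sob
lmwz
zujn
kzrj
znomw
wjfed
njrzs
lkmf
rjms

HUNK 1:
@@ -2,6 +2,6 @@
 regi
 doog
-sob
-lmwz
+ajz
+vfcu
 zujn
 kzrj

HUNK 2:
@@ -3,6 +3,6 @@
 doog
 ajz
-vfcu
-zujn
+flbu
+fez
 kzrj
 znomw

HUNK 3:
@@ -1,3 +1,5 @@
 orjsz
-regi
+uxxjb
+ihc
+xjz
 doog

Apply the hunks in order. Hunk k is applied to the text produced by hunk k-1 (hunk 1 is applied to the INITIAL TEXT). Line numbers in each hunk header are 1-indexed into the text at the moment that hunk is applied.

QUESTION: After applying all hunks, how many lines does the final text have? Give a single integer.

Answer: 14

Derivation:
Hunk 1: at line 2 remove [sob,lmwz] add [ajz,vfcu] -> 12 lines: orjsz regi doog ajz vfcu zujn kzrj znomw wjfed njrzs lkmf rjms
Hunk 2: at line 3 remove [vfcu,zujn] add [flbu,fez] -> 12 lines: orjsz regi doog ajz flbu fez kzrj znomw wjfed njrzs lkmf rjms
Hunk 3: at line 1 remove [regi] add [uxxjb,ihc,xjz] -> 14 lines: orjsz uxxjb ihc xjz doog ajz flbu fez kzrj znomw wjfed njrzs lkmf rjms
Final line count: 14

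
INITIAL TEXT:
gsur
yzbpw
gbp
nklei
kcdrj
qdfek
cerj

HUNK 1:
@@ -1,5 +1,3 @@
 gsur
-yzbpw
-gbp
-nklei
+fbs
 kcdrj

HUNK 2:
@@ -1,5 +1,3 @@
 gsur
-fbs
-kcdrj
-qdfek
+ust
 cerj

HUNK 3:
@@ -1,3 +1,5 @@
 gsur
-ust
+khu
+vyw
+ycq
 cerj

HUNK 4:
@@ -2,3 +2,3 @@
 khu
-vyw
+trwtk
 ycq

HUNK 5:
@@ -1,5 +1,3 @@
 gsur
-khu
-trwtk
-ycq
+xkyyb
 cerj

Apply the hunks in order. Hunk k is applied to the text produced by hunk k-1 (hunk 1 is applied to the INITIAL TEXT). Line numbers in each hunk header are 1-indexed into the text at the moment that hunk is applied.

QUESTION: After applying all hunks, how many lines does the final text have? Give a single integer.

Hunk 1: at line 1 remove [yzbpw,gbp,nklei] add [fbs] -> 5 lines: gsur fbs kcdrj qdfek cerj
Hunk 2: at line 1 remove [fbs,kcdrj,qdfek] add [ust] -> 3 lines: gsur ust cerj
Hunk 3: at line 1 remove [ust] add [khu,vyw,ycq] -> 5 lines: gsur khu vyw ycq cerj
Hunk 4: at line 2 remove [vyw] add [trwtk] -> 5 lines: gsur khu trwtk ycq cerj
Hunk 5: at line 1 remove [khu,trwtk,ycq] add [xkyyb] -> 3 lines: gsur xkyyb cerj
Final line count: 3

Answer: 3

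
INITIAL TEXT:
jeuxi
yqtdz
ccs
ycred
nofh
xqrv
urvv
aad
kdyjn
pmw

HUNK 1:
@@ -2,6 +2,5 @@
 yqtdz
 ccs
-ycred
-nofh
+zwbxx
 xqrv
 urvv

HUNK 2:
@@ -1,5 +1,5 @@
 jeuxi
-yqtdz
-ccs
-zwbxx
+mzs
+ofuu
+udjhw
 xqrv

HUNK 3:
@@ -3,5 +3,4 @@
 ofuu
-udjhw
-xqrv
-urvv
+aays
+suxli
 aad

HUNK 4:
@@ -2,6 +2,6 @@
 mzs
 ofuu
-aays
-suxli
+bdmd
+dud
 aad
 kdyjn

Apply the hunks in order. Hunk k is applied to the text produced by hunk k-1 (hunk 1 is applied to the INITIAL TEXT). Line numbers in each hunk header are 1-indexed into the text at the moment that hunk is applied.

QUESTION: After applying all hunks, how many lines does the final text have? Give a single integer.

Hunk 1: at line 2 remove [ycred,nofh] add [zwbxx] -> 9 lines: jeuxi yqtdz ccs zwbxx xqrv urvv aad kdyjn pmw
Hunk 2: at line 1 remove [yqtdz,ccs,zwbxx] add [mzs,ofuu,udjhw] -> 9 lines: jeuxi mzs ofuu udjhw xqrv urvv aad kdyjn pmw
Hunk 3: at line 3 remove [udjhw,xqrv,urvv] add [aays,suxli] -> 8 lines: jeuxi mzs ofuu aays suxli aad kdyjn pmw
Hunk 4: at line 2 remove [aays,suxli] add [bdmd,dud] -> 8 lines: jeuxi mzs ofuu bdmd dud aad kdyjn pmw
Final line count: 8

Answer: 8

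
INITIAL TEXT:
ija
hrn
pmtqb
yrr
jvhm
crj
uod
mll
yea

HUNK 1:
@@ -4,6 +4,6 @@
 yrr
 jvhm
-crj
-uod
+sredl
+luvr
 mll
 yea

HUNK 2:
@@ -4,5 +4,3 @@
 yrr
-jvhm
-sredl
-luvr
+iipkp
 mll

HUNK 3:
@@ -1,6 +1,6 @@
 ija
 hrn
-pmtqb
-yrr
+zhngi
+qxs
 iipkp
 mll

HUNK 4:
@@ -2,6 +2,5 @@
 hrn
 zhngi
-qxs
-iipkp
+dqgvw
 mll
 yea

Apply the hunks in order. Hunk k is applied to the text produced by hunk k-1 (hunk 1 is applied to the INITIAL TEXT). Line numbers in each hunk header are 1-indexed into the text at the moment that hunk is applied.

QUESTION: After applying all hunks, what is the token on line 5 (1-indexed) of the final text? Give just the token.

Answer: mll

Derivation:
Hunk 1: at line 4 remove [crj,uod] add [sredl,luvr] -> 9 lines: ija hrn pmtqb yrr jvhm sredl luvr mll yea
Hunk 2: at line 4 remove [jvhm,sredl,luvr] add [iipkp] -> 7 lines: ija hrn pmtqb yrr iipkp mll yea
Hunk 3: at line 1 remove [pmtqb,yrr] add [zhngi,qxs] -> 7 lines: ija hrn zhngi qxs iipkp mll yea
Hunk 4: at line 2 remove [qxs,iipkp] add [dqgvw] -> 6 lines: ija hrn zhngi dqgvw mll yea
Final line 5: mll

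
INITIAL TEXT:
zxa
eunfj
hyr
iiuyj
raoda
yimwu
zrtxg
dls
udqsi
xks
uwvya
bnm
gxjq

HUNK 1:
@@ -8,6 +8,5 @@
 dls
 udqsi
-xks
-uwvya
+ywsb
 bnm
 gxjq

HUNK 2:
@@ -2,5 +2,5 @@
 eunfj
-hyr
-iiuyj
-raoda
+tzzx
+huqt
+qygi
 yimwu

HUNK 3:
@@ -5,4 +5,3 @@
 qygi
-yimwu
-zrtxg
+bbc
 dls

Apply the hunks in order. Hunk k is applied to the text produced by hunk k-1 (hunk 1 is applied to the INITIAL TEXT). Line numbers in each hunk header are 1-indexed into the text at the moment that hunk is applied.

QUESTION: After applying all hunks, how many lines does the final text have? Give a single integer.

Hunk 1: at line 8 remove [xks,uwvya] add [ywsb] -> 12 lines: zxa eunfj hyr iiuyj raoda yimwu zrtxg dls udqsi ywsb bnm gxjq
Hunk 2: at line 2 remove [hyr,iiuyj,raoda] add [tzzx,huqt,qygi] -> 12 lines: zxa eunfj tzzx huqt qygi yimwu zrtxg dls udqsi ywsb bnm gxjq
Hunk 3: at line 5 remove [yimwu,zrtxg] add [bbc] -> 11 lines: zxa eunfj tzzx huqt qygi bbc dls udqsi ywsb bnm gxjq
Final line count: 11

Answer: 11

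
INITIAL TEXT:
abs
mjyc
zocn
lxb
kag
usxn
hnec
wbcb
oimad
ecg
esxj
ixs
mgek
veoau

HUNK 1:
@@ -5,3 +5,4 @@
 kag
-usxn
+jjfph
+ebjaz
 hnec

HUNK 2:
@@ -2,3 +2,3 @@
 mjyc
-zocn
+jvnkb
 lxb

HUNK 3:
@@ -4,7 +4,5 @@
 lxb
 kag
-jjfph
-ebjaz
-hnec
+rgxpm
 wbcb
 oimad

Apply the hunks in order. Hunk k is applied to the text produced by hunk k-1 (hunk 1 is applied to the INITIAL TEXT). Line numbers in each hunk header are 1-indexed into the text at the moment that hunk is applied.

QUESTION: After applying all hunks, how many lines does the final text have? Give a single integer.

Answer: 13

Derivation:
Hunk 1: at line 5 remove [usxn] add [jjfph,ebjaz] -> 15 lines: abs mjyc zocn lxb kag jjfph ebjaz hnec wbcb oimad ecg esxj ixs mgek veoau
Hunk 2: at line 2 remove [zocn] add [jvnkb] -> 15 lines: abs mjyc jvnkb lxb kag jjfph ebjaz hnec wbcb oimad ecg esxj ixs mgek veoau
Hunk 3: at line 4 remove [jjfph,ebjaz,hnec] add [rgxpm] -> 13 lines: abs mjyc jvnkb lxb kag rgxpm wbcb oimad ecg esxj ixs mgek veoau
Final line count: 13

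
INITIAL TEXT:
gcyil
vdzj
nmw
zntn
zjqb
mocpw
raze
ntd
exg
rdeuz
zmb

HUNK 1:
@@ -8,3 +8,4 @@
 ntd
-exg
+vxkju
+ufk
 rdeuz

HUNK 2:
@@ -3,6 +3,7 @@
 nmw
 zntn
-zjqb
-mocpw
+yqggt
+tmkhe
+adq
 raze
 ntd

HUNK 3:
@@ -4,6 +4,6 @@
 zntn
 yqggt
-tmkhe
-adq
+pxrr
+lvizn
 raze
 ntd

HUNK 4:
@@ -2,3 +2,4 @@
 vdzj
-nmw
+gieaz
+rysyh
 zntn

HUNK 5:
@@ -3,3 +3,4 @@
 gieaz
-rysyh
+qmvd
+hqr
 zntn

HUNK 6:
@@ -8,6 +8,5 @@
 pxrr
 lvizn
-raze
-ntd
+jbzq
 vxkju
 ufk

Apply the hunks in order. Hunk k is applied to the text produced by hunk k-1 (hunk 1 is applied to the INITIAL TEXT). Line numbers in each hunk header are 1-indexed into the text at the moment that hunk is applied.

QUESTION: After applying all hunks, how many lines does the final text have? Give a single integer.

Hunk 1: at line 8 remove [exg] add [vxkju,ufk] -> 12 lines: gcyil vdzj nmw zntn zjqb mocpw raze ntd vxkju ufk rdeuz zmb
Hunk 2: at line 3 remove [zjqb,mocpw] add [yqggt,tmkhe,adq] -> 13 lines: gcyil vdzj nmw zntn yqggt tmkhe adq raze ntd vxkju ufk rdeuz zmb
Hunk 3: at line 4 remove [tmkhe,adq] add [pxrr,lvizn] -> 13 lines: gcyil vdzj nmw zntn yqggt pxrr lvizn raze ntd vxkju ufk rdeuz zmb
Hunk 4: at line 2 remove [nmw] add [gieaz,rysyh] -> 14 lines: gcyil vdzj gieaz rysyh zntn yqggt pxrr lvizn raze ntd vxkju ufk rdeuz zmb
Hunk 5: at line 3 remove [rysyh] add [qmvd,hqr] -> 15 lines: gcyil vdzj gieaz qmvd hqr zntn yqggt pxrr lvizn raze ntd vxkju ufk rdeuz zmb
Hunk 6: at line 8 remove [raze,ntd] add [jbzq] -> 14 lines: gcyil vdzj gieaz qmvd hqr zntn yqggt pxrr lvizn jbzq vxkju ufk rdeuz zmb
Final line count: 14

Answer: 14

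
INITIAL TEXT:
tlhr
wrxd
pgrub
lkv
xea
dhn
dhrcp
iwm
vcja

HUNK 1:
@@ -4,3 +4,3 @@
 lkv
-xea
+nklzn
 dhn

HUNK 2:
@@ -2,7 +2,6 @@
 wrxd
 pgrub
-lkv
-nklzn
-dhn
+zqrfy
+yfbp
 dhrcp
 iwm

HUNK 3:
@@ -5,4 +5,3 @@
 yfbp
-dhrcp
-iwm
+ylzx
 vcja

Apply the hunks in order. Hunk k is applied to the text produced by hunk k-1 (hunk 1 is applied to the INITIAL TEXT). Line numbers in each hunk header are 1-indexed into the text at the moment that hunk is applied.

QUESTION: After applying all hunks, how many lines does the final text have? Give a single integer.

Answer: 7

Derivation:
Hunk 1: at line 4 remove [xea] add [nklzn] -> 9 lines: tlhr wrxd pgrub lkv nklzn dhn dhrcp iwm vcja
Hunk 2: at line 2 remove [lkv,nklzn,dhn] add [zqrfy,yfbp] -> 8 lines: tlhr wrxd pgrub zqrfy yfbp dhrcp iwm vcja
Hunk 3: at line 5 remove [dhrcp,iwm] add [ylzx] -> 7 lines: tlhr wrxd pgrub zqrfy yfbp ylzx vcja
Final line count: 7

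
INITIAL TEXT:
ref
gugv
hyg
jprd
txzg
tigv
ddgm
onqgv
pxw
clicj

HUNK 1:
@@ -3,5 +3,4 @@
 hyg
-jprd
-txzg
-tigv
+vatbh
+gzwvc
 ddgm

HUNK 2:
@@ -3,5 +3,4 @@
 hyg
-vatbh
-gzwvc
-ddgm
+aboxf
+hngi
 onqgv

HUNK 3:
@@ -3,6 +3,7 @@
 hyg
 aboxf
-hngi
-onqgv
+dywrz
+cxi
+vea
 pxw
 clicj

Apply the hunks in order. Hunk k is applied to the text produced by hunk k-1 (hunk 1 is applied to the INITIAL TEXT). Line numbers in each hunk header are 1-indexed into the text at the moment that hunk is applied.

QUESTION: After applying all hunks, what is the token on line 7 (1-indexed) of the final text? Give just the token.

Hunk 1: at line 3 remove [jprd,txzg,tigv] add [vatbh,gzwvc] -> 9 lines: ref gugv hyg vatbh gzwvc ddgm onqgv pxw clicj
Hunk 2: at line 3 remove [vatbh,gzwvc,ddgm] add [aboxf,hngi] -> 8 lines: ref gugv hyg aboxf hngi onqgv pxw clicj
Hunk 3: at line 3 remove [hngi,onqgv] add [dywrz,cxi,vea] -> 9 lines: ref gugv hyg aboxf dywrz cxi vea pxw clicj
Final line 7: vea

Answer: vea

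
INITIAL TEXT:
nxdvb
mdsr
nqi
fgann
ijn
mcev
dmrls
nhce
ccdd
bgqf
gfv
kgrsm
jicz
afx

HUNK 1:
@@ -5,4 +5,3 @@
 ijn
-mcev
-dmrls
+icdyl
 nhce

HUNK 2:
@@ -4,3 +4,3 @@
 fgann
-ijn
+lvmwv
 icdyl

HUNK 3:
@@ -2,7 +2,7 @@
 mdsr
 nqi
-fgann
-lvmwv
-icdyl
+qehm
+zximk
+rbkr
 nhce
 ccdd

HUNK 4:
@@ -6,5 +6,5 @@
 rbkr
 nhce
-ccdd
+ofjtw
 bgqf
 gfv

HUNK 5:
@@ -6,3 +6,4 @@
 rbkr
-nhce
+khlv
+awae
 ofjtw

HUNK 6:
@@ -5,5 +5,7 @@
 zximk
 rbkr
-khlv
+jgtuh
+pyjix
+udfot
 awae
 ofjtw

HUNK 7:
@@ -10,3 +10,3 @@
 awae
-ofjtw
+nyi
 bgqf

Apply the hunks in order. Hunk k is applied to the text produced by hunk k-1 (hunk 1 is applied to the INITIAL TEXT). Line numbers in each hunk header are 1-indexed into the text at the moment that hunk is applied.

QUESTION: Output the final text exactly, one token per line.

Hunk 1: at line 5 remove [mcev,dmrls] add [icdyl] -> 13 lines: nxdvb mdsr nqi fgann ijn icdyl nhce ccdd bgqf gfv kgrsm jicz afx
Hunk 2: at line 4 remove [ijn] add [lvmwv] -> 13 lines: nxdvb mdsr nqi fgann lvmwv icdyl nhce ccdd bgqf gfv kgrsm jicz afx
Hunk 3: at line 2 remove [fgann,lvmwv,icdyl] add [qehm,zximk,rbkr] -> 13 lines: nxdvb mdsr nqi qehm zximk rbkr nhce ccdd bgqf gfv kgrsm jicz afx
Hunk 4: at line 6 remove [ccdd] add [ofjtw] -> 13 lines: nxdvb mdsr nqi qehm zximk rbkr nhce ofjtw bgqf gfv kgrsm jicz afx
Hunk 5: at line 6 remove [nhce] add [khlv,awae] -> 14 lines: nxdvb mdsr nqi qehm zximk rbkr khlv awae ofjtw bgqf gfv kgrsm jicz afx
Hunk 6: at line 5 remove [khlv] add [jgtuh,pyjix,udfot] -> 16 lines: nxdvb mdsr nqi qehm zximk rbkr jgtuh pyjix udfot awae ofjtw bgqf gfv kgrsm jicz afx
Hunk 7: at line 10 remove [ofjtw] add [nyi] -> 16 lines: nxdvb mdsr nqi qehm zximk rbkr jgtuh pyjix udfot awae nyi bgqf gfv kgrsm jicz afx

Answer: nxdvb
mdsr
nqi
qehm
zximk
rbkr
jgtuh
pyjix
udfot
awae
nyi
bgqf
gfv
kgrsm
jicz
afx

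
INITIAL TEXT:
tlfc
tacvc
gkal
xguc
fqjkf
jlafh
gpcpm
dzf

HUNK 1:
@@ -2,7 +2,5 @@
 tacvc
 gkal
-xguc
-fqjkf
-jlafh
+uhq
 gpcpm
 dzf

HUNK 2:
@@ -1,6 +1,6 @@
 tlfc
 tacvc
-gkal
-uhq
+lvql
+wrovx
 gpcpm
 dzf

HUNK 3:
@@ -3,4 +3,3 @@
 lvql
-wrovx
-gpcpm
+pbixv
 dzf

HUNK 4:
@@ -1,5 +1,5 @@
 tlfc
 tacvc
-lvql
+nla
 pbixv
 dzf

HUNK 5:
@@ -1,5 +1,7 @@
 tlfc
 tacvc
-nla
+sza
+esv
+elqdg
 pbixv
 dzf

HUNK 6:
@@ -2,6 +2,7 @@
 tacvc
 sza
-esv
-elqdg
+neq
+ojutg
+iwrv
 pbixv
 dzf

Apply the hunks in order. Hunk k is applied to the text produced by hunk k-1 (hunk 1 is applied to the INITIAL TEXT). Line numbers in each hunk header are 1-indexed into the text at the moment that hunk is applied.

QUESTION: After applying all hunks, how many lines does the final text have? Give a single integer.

Hunk 1: at line 2 remove [xguc,fqjkf,jlafh] add [uhq] -> 6 lines: tlfc tacvc gkal uhq gpcpm dzf
Hunk 2: at line 1 remove [gkal,uhq] add [lvql,wrovx] -> 6 lines: tlfc tacvc lvql wrovx gpcpm dzf
Hunk 3: at line 3 remove [wrovx,gpcpm] add [pbixv] -> 5 lines: tlfc tacvc lvql pbixv dzf
Hunk 4: at line 1 remove [lvql] add [nla] -> 5 lines: tlfc tacvc nla pbixv dzf
Hunk 5: at line 1 remove [nla] add [sza,esv,elqdg] -> 7 lines: tlfc tacvc sza esv elqdg pbixv dzf
Hunk 6: at line 2 remove [esv,elqdg] add [neq,ojutg,iwrv] -> 8 lines: tlfc tacvc sza neq ojutg iwrv pbixv dzf
Final line count: 8

Answer: 8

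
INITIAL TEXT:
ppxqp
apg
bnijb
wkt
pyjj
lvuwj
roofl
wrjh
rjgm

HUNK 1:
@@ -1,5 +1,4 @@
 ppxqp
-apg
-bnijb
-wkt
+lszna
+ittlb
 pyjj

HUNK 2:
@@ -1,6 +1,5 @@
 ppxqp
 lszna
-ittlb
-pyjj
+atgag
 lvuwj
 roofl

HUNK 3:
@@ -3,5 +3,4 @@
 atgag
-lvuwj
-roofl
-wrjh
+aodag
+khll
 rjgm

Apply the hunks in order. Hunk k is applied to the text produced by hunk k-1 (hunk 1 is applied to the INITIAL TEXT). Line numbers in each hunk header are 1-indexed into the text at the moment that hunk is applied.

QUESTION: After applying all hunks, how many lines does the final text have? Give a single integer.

Hunk 1: at line 1 remove [apg,bnijb,wkt] add [lszna,ittlb] -> 8 lines: ppxqp lszna ittlb pyjj lvuwj roofl wrjh rjgm
Hunk 2: at line 1 remove [ittlb,pyjj] add [atgag] -> 7 lines: ppxqp lszna atgag lvuwj roofl wrjh rjgm
Hunk 3: at line 3 remove [lvuwj,roofl,wrjh] add [aodag,khll] -> 6 lines: ppxqp lszna atgag aodag khll rjgm
Final line count: 6

Answer: 6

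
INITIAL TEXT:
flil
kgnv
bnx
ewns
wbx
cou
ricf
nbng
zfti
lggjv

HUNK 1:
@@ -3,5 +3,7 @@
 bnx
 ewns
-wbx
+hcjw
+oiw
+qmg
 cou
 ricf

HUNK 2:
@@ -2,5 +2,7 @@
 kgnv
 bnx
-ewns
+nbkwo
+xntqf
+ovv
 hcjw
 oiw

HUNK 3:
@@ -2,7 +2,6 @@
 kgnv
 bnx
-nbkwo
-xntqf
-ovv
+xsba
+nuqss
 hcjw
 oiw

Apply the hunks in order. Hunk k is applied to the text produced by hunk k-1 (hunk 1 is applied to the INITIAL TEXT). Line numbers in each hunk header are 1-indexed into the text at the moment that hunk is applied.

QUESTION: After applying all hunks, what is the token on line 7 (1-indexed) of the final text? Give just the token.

Hunk 1: at line 3 remove [wbx] add [hcjw,oiw,qmg] -> 12 lines: flil kgnv bnx ewns hcjw oiw qmg cou ricf nbng zfti lggjv
Hunk 2: at line 2 remove [ewns] add [nbkwo,xntqf,ovv] -> 14 lines: flil kgnv bnx nbkwo xntqf ovv hcjw oiw qmg cou ricf nbng zfti lggjv
Hunk 3: at line 2 remove [nbkwo,xntqf,ovv] add [xsba,nuqss] -> 13 lines: flil kgnv bnx xsba nuqss hcjw oiw qmg cou ricf nbng zfti lggjv
Final line 7: oiw

Answer: oiw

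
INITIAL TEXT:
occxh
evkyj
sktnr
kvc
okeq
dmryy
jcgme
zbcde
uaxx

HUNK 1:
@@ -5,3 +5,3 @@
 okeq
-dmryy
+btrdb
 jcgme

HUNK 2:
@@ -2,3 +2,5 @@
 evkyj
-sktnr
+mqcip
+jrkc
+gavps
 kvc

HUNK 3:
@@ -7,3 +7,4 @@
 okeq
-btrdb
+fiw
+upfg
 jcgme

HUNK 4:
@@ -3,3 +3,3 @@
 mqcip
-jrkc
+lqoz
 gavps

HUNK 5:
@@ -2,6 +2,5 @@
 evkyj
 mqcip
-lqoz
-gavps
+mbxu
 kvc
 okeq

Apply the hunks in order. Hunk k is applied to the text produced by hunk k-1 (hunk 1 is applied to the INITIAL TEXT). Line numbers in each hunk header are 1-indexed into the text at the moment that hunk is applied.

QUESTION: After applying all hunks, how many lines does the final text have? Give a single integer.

Answer: 11

Derivation:
Hunk 1: at line 5 remove [dmryy] add [btrdb] -> 9 lines: occxh evkyj sktnr kvc okeq btrdb jcgme zbcde uaxx
Hunk 2: at line 2 remove [sktnr] add [mqcip,jrkc,gavps] -> 11 lines: occxh evkyj mqcip jrkc gavps kvc okeq btrdb jcgme zbcde uaxx
Hunk 3: at line 7 remove [btrdb] add [fiw,upfg] -> 12 lines: occxh evkyj mqcip jrkc gavps kvc okeq fiw upfg jcgme zbcde uaxx
Hunk 4: at line 3 remove [jrkc] add [lqoz] -> 12 lines: occxh evkyj mqcip lqoz gavps kvc okeq fiw upfg jcgme zbcde uaxx
Hunk 5: at line 2 remove [lqoz,gavps] add [mbxu] -> 11 lines: occxh evkyj mqcip mbxu kvc okeq fiw upfg jcgme zbcde uaxx
Final line count: 11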